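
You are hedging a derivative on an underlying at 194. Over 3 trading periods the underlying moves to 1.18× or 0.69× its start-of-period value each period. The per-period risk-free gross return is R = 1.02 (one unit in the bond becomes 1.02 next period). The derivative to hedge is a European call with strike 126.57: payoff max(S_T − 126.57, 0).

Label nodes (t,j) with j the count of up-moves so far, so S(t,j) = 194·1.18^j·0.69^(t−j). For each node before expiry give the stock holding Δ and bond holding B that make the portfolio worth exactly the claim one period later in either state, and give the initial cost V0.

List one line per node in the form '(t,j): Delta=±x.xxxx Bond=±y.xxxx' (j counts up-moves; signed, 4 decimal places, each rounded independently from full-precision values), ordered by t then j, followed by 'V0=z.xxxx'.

(0,0): Delta=0.8730 Bond=-89.0058
(1,0): Delta=0.6021 Bond=-54.5246
(1,1): Delta=0.9498 Bond=-108.3672
(2,0): Delta=0.0000 Bond=0.0000
(2,1): Delta=0.7728 Bond=-82.5800
(2,2): Delta=1.0000 Bond=-124.0882
V0=80.3608

No-arbitrage ⇒ martingale measure with p* = (R−d)/(u−d) = 0.6735.
Terminal payoffs: V(3,0)=0.0000, V(3,1)=0.0000, V(3,2)=59.8167, V(3,3)=192.1782
(2,0): S=92.3634. Δ = (V_up−V_dn)/(S_up−S_dn) = (0.0000−0.0000)/(108.9888−63.7307) = 0.0000. V = [p*·0.0000 + (1−p*)·0.0000]/1.02 = 0.0000. B = V − Δ·S = 0.0000.
(2,1): S=157.9548. Δ = (V_up−V_dn)/(S_up−S_dn) = (59.8167−0.0000)/(186.3867−108.9888) = 0.7728. V = [p*·59.8167 + (1−p*)·0.0000]/1.02 = 39.4948. B = V − Δ·S = -82.5800.
(2,2): S=270.1256. Δ = (V_up−V_dn)/(S_up−S_dn) = (192.1782−59.8167)/(318.7482−186.3867) = 1.0000. V = [p*·192.1782 + (1−p*)·59.8167]/1.02 = 146.0374. B = V − Δ·S = -124.0882.
(1,0): S=133.8600. Δ = (V_up−V_dn)/(S_up−S_dn) = (39.4948−0.0000)/(157.9548−92.3634) = 0.6021. V = [p*·39.4948 + (1−p*)·0.0000]/1.02 = 26.0770. B = V − Δ·S = -54.5246.
(1,1): S=228.9200. Δ = (V_up−V_dn)/(S_up−S_dn) = (146.0374−39.4948)/(270.1256−157.9548) = 0.9498. V = [p*·146.0374 + (1−p*)·39.4948]/1.02 = 109.0666. B = V − Δ·S = -108.3672.
(0,0): S=194.0000. Δ = (V_up−V_dn)/(S_up−S_dn) = (109.0666−26.0770)/(228.9200−133.8600) = 0.8730. V = [p*·109.0666 + (1−p*)·26.0770]/1.02 = 80.3608. B = V − Δ·S = -89.0058.
Root portfolio cost Δ·194+B reproduces V0=80.3608.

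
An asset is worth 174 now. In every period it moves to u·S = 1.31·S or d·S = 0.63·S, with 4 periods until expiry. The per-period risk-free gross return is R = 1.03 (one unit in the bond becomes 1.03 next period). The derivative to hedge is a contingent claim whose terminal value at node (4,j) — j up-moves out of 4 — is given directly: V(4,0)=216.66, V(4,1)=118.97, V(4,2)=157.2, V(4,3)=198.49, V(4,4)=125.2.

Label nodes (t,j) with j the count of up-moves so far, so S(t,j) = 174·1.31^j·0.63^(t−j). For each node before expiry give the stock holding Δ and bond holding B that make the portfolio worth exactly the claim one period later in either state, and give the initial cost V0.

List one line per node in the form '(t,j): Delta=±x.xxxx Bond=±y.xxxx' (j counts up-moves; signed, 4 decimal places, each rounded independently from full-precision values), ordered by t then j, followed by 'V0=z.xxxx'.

No-arbitrage ⇒ martingale measure with p* = (R−d)/(u−d) = 0.5882.
Terminal payoffs: V(4,0)=216.6600, V(4,1)=118.9700, V(4,2)=157.2000, V(4,3)=198.4900, V(4,4)=125.2000
Node (3,0) S=43.5082: V=(p*·118.9700+(1−p*)·216.6600)/1.03=154.5585; Δ=(118.9700−216.6600)/(56.9957−27.4102)=-3.3019; B=V−Δ·S=298.2203
Node (3,1) S=90.4694: V=(p*·157.2000+(1−p*)·118.9700)/1.03=137.3381; Δ=(157.2000−118.9700)/(118.5149−56.9957)=0.6214; B=V−Δ·S=81.1175
Node (3,2) S=188.1189: V=(p*·198.4900+(1−p*)·157.2000)/1.03=176.2022; Δ=(198.4900−157.2000)/(246.4357−118.5149)=0.3228; B=V−Δ·S=115.4816
Node (3,3) S=391.1678: V=(p*·125.2000+(1−p*)·198.4900)/1.03=150.8527; Δ=(125.2000−198.4900)/(512.4299−246.4357)=-0.2755; B=V−Δ·S=258.6321
Node (2,0) S=69.0606: V=(p*·137.3381+(1−p*)·154.5585)/1.03=140.2222; Δ=(137.3381−154.5585)/(90.4694−43.5082)=-0.3667; B=V−Δ·S=165.5464
Node (2,1) S=143.6022: V=(p*·176.2022+(1−p*)·137.3381)/1.03=155.5333; Δ=(176.2022−137.3381)/(188.1189−90.4694)=0.3980; B=V−Δ·S=98.3803
Node (2,2) S=298.6014: V=(p*·150.8527+(1−p*)·176.2022)/1.03=156.5929; Δ=(150.8527−176.2022)/(391.1678−188.1189)=-0.1248; B=V−Δ·S=193.8716
Node (1,0) S=109.6200: V=(p*·155.5333+(1−p*)·140.2222)/1.03=144.8823; Δ=(155.5333−140.2222)/(143.6022−69.0606)=0.2054; B=V−Δ·S=122.3659
Node (1,1) S=227.9400: V=(p*·156.5929+(1−p*)·155.5333)/1.03=151.6084; Δ=(156.5929−155.5333)/(298.6014−143.6022)=0.0068; B=V−Δ·S=150.0501
Node (0,0) S=174.0000: V=(p*·151.6084+(1−p*)·144.8823)/1.03=144.5037; Δ=(151.6084−144.8823)/(227.9400−109.6200)=0.0568; B=V−Δ·S=134.6124
Root portfolio cost Δ·174+B reproduces V0=144.5037.

(0,0): Delta=0.0568 Bond=134.6124
(1,0): Delta=0.2054 Bond=122.3659
(1,1): Delta=0.0068 Bond=150.0501
(2,0): Delta=-0.3667 Bond=165.5464
(2,1): Delta=0.3980 Bond=98.3803
(2,2): Delta=-0.1248 Bond=193.8716
(3,0): Delta=-3.3019 Bond=298.2203
(3,1): Delta=0.6214 Bond=81.1175
(3,2): Delta=0.3228 Bond=115.4816
(3,3): Delta=-0.2755 Bond=258.6321
V0=144.5037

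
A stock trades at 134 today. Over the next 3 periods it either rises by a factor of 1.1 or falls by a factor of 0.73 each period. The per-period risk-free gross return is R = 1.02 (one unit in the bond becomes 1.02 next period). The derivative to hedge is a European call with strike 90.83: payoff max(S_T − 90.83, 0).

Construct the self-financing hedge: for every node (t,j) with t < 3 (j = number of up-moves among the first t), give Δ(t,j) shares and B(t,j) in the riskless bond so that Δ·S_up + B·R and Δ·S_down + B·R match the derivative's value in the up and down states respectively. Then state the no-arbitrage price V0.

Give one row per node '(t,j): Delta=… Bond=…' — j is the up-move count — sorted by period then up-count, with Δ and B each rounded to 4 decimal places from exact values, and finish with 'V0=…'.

Since d<R<u, set p* = (R−d)/(u−d) = 0.7838; price each node as the discounted p*-expectation of its children.
Terminal payoffs: V(3,0)=0.0000, V(3,1)=0.0000, V(3,2)=27.5322, V(3,3)=87.5240
(2,0): S=71.4086. Δ = (V_up−V_dn)/(S_up−S_dn) = (0.0000−0.0000)/(78.5495−52.1283) = 0.0000. V = [p*·0.0000 + (1−p*)·0.0000]/1.02 = 0.0000. B = V − Δ·S = 0.0000.
(2,1): S=107.6020. Δ = (V_up−V_dn)/(S_up−S_dn) = (27.5322−0.0000)/(118.3622−78.5495) = 0.6915. V = [p*·27.5322 + (1−p*)·0.0000]/1.02 = 21.1562. B = V − Δ·S = -53.2552.
(2,2): S=162.1400. Δ = (V_up−V_dn)/(S_up−S_dn) = (87.5240−27.5322)/(178.3540−118.3622) = 1.0000. V = [p*·87.5240 + (1−p*)·27.5322]/1.02 = 73.0910. B = V − Δ·S = -89.0490.
(1,0): S=97.8200. Δ = (V_up−V_dn)/(S_up−S_dn) = (21.1562−0.0000)/(107.6020−71.4086) = 0.5845. V = [p*·21.1562 + (1−p*)·0.0000]/1.02 = 16.2567. B = V − Δ·S = -40.9221.
(1,1): S=147.4000. Δ = (V_up−V_dn)/(S_up−S_dn) = (73.0910−21.1562)/(162.1400−107.6020) = 0.9523. V = [p*·73.0910 + (1−p*)·21.1562]/1.02 = 60.6489. B = V − Δ·S = -79.7155.
(0,0): S=134.0000. Δ = (V_up−V_dn)/(S_up−S_dn) = (60.6489−16.2567)/(147.4000−97.8200) = 0.8954. V = [p*·60.6489 + (1−p*)·16.2567]/1.02 = 50.0496. B = V − Δ·S = -69.9292.
Check: Δ(0,0)·S0 + B(0,0) = 50.0496 = V0.

(0,0): Delta=0.8954 Bond=-69.9292
(1,0): Delta=0.5845 Bond=-40.9221
(1,1): Delta=0.9523 Bond=-79.7155
(2,0): Delta=0.0000 Bond=0.0000
(2,1): Delta=0.6915 Bond=-53.2552
(2,2): Delta=1.0000 Bond=-89.0490
V0=50.0496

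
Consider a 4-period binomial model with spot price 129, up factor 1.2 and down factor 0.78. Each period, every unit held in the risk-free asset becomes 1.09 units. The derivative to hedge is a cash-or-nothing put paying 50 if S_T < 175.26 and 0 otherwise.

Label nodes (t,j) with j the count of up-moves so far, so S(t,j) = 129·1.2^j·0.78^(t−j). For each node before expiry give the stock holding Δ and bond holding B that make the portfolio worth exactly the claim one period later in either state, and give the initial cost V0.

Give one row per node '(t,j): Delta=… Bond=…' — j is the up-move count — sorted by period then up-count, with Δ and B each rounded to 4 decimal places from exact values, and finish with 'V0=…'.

Under the risk-neutral measure, an up-move has probability p* = (R−d)/(u−d) = 0.7381 and values discount at R = 1.09.
Terminal payoffs: V(4,0)=50.0000, V(4,1)=50.0000, V(4,2)=50.0000, V(4,3)=50.0000, V(4,4)=0.0000
Node (3,0) S=61.2172: V=(p*·50.0000+(1−p*)·50.0000)/1.09=45.8716; Δ=(50.0000−50.0000)/(73.4606−47.7494)=0.0000; B=V−Δ·S=45.8716
Node (3,1) S=94.1803: V=(p*·50.0000+(1−p*)·50.0000)/1.09=45.8716; Δ=(50.0000−50.0000)/(113.0164−73.4606)=0.0000; B=V−Δ·S=45.8716
Node (3,2) S=144.8928: V=(p*·50.0000+(1−p*)·50.0000)/1.09=45.8716; Δ=(50.0000−50.0000)/(173.8714−113.0164)=0.0000; B=V−Δ·S=45.8716
Node (3,3) S=222.9120: V=(p*·0.0000+(1−p*)·50.0000)/1.09=12.0140; Δ=(0.0000−50.0000)/(267.4944−173.8714)=-0.5341; B=V−Δ·S=131.0616
Node (2,0) S=78.4836: V=(p*·45.8716+(1−p*)·45.8716)/1.09=42.0840; Δ=(45.8716−45.8716)/(94.1803−61.2172)=0.0000; B=V−Δ·S=42.0840
Node (2,1) S=120.7440: V=(p*·45.8716+(1−p*)·45.8716)/1.09=42.0840; Δ=(45.8716−45.8716)/(144.8928−94.1803)=0.0000; B=V−Δ·S=42.0840
Node (2,2) S=185.7600: V=(p*·12.0140+(1−p*)·45.8716)/1.09=19.1573; Δ=(12.0140−45.8716)/(222.9120−144.8928)=-0.4340; B=V−Δ·S=99.7706
Node (1,0) S=100.6200: V=(p*·42.0840+(1−p*)·42.0840)/1.09=38.6092; Δ=(42.0840−42.0840)/(120.7440−78.4836)=0.0000; B=V−Δ·S=38.6092
Node (1,1) S=154.8000: V=(p*·19.1573+(1−p*)·42.0840)/1.09=23.0843; Δ=(19.1573−42.0840)/(185.7600−120.7440)=-0.3526; B=V−Δ·S=77.6717
Node (0,0) S=129.0000: V=(p*·23.0843+(1−p*)·38.6092)/1.09=24.9086; Δ=(23.0843−38.6092)/(154.8000−100.6200)=-0.2865; B=V−Δ·S=61.8725
Check: Δ(0,0)·S0 + B(0,0) = 24.9086 = V0.

(0,0): Delta=-0.2865 Bond=61.8725
(1,0): Delta=0.0000 Bond=38.6092
(1,1): Delta=-0.3526 Bond=77.6717
(2,0): Delta=0.0000 Bond=42.0840
(2,1): Delta=0.0000 Bond=42.0840
(2,2): Delta=-0.4340 Bond=99.7706
(3,0): Delta=0.0000 Bond=45.8716
(3,1): Delta=0.0000 Bond=45.8716
(3,2): Delta=0.0000 Bond=45.8716
(3,3): Delta=-0.5341 Bond=131.0616
V0=24.9086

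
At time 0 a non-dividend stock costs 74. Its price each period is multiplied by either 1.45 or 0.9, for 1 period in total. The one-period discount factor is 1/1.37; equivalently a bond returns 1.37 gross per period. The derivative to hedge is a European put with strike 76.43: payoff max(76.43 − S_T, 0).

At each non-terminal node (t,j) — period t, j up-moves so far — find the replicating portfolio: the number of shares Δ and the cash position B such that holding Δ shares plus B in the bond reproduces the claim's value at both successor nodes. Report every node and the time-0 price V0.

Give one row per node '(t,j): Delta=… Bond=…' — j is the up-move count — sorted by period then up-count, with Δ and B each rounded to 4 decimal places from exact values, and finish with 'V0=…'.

Under the risk-neutral measure, an up-move has probability p* = (R−d)/(u−d) = 0.8545 and values discount at R = 1.37.
Terminal payoffs: V(1,0)=9.8300, V(1,1)=0.0000
(0,0): S=74.0000. Δ = (V_up−V_dn)/(S_up−S_dn) = (0.0000−9.8300)/(107.3000−66.6000) = -0.2415. V = [p*·0.0000 + (1−p*)·9.8300]/1.37 = 1.0437. B = V − Δ·S = 18.9164.
Root portfolio cost Δ·74+B reproduces V0=1.0437.

(0,0): Delta=-0.2415 Bond=18.9164
V0=1.0437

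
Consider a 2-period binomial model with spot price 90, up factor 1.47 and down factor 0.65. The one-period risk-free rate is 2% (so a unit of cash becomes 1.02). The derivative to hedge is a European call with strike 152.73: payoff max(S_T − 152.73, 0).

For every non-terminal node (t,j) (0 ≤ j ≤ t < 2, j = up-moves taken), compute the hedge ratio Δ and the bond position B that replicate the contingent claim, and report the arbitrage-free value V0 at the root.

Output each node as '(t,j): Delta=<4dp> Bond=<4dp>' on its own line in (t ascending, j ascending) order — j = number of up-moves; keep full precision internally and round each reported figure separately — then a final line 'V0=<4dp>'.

(0,0): Delta=0.2503 Bond=-14.3534
(1,0): Delta=0.0000 Bond=0.0000
(1,1): Delta=0.3849 Bond=-32.4464
V0=8.1704

Under the risk-neutral measure, an up-move has probability p* = (R−d)/(u−d) = 0.4512 and values discount at R = 1.02.
At expiry t=2: V(2,0)=0.0000, V(2,1)=0.0000, V(2,2)=41.7510
(1,0): S=58.5000. Δ = (V_up−V_dn)/(S_up−S_dn) = (0.0000−0.0000)/(85.9950−38.0250) = 0.0000. V = [p*·0.0000 + (1−p*)·0.0000]/1.02 = 0.0000. B = V − Δ·S = 0.0000.
(1,1): S=132.3000. Δ = (V_up−V_dn)/(S_up−S_dn) = (41.7510−0.0000)/(194.4810−85.9950) = 0.3849. V = [p*·41.7510 + (1−p*)·0.0000]/1.02 = 18.4695. B = V − Δ·S = -32.4464.
(0,0): S=90.0000. Δ = (V_up−V_dn)/(S_up−S_dn) = (18.4695−0.0000)/(132.3000−58.5000) = 0.2503. V = [p*·18.4695 + (1−p*)·0.0000]/1.02 = 8.1704. B = V − Δ·S = -14.3534.
Check: Δ(0,0)·S0 + B(0,0) = 8.1704 = V0.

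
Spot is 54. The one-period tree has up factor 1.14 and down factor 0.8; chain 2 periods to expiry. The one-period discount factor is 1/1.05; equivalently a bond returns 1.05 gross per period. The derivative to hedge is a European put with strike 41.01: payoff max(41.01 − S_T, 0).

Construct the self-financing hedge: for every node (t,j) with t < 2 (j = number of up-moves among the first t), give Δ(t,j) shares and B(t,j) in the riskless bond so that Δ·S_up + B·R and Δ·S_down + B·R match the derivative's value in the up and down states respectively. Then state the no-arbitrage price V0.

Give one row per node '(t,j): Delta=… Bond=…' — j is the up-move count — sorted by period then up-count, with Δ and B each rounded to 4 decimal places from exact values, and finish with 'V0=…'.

Since d<R<u, set p* = (R−d)/(u−d) = 0.7353; price each node as the discounted p*-expectation of its children.
Payoff layer (t=2): V(2,0)=6.4500, V(2,1)=0.0000, V(2,2)=0.0000
Node (1,0) S=43.2000: V=(p*·0.0000+(1−p*)·6.4500)/1.05=1.6261; Δ=(0.0000−6.4500)/(49.2480−34.5600)=-0.4391; B=V−Δ·S=20.5966
Node (1,1) S=61.5600: V=(p*·0.0000+(1−p*)·0.0000)/1.05=0.0000; Δ=(0.0000−0.0000)/(70.1784−49.2480)=0.0000; B=V−Δ·S=0.0000
Node (0,0) S=54.0000: V=(p*·0.0000+(1−p*)·1.6261)/1.05=0.4099; Δ=(0.0000−1.6261)/(61.5600−43.2000)=-0.0886; B=V−Δ·S=5.1924
Each (Δ,B) replicates both successor values, so the strategy is self-financing and V0 is arbitrage-free.

(0,0): Delta=-0.0886 Bond=5.1924
(1,0): Delta=-0.4391 Bond=20.5966
(1,1): Delta=0.0000 Bond=0.0000
V0=0.4099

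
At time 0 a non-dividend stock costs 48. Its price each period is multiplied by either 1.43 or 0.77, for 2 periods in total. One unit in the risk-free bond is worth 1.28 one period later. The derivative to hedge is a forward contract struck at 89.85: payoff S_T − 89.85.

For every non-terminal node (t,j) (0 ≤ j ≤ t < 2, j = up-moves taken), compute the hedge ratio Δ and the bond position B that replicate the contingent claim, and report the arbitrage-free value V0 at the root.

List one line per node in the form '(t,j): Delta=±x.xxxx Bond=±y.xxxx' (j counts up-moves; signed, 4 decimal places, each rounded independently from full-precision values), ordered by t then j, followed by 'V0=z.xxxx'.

(0,0): Delta=1.0000 Bond=-54.8401
(1,0): Delta=1.0000 Bond=-70.1953
(1,1): Delta=1.0000 Bond=-70.1953
V0=-6.8401

The replicating-portfolio and risk-neutral prices coincide; use p* = (1.28−0.77)/(1.43−0.77) = 0.7727 for the latter.
At expiry t=2: V(2,0)=-61.3908, V(2,1)=-36.9972, V(2,2)=8.3052
  t=1,j=0: stock 36.9600 → up 52.8528 (V=-36.9972), down 28.4592 (V=-61.3908). Price -33.2353; hedge Δ=1.0000, bond B=-70.1953.
  t=1,j=1: stock 68.6400 → up 98.1552 (V=8.3052), down 52.8528 (V=-36.9972). Price -1.5553; hedge Δ=1.0000, bond B=-70.1953.
  t=0,j=0: stock 48.0000 → up 68.6400 (V=-1.5553), down 36.9600 (V=-33.2353). Price -6.8401; hedge Δ=1.0000, bond B=-54.8401.
Root portfolio cost Δ·48+B reproduces V0=-6.8401.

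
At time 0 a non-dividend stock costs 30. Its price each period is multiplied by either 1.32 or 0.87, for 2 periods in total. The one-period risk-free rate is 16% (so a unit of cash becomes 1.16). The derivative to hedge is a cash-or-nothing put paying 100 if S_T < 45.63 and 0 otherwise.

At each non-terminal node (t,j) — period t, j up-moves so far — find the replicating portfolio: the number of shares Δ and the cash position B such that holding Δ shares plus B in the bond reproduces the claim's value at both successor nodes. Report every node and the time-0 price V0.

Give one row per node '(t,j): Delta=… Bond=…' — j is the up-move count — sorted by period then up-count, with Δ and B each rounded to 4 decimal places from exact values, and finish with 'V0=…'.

Risk-neutral probability p* = (R−d)/(u−d) = (1.16−0.87)/(1.32−0.87) = 0.6444.
Terminal payoffs: V(2,0)=100.0000, V(2,1)=100.0000, V(2,2)=0.0000
(1,0): S=26.1000. Δ = (V_up−V_dn)/(S_up−S_dn) = (100.0000−100.0000)/(34.4520−22.7070) = 0.0000. V = [p*·100.0000 + (1−p*)·100.0000]/1.16 = 86.2069. B = V − Δ·S = 86.2069.
(1,1): S=39.6000. Δ = (V_up−V_dn)/(S_up−S_dn) = (0.0000−100.0000)/(52.2720−34.4520) = -5.6117. V = [p*·0.0000 + (1−p*)·100.0000]/1.16 = 30.6513. B = V − Δ·S = 252.8736.
(0,0): S=30.0000. Δ = (V_up−V_dn)/(S_up−S_dn) = (30.6513−86.2069)/(39.6000−26.1000) = -4.1152. V = [p*·30.6513 + (1−p*)·86.2069]/1.16 = 43.4521. B = V − Δ·S = 166.9089.
Root portfolio cost Δ·30+B reproduces V0=43.4521.

(0,0): Delta=-4.1152 Bond=166.9089
(1,0): Delta=0.0000 Bond=86.2069
(1,1): Delta=-5.6117 Bond=252.8736
V0=43.4521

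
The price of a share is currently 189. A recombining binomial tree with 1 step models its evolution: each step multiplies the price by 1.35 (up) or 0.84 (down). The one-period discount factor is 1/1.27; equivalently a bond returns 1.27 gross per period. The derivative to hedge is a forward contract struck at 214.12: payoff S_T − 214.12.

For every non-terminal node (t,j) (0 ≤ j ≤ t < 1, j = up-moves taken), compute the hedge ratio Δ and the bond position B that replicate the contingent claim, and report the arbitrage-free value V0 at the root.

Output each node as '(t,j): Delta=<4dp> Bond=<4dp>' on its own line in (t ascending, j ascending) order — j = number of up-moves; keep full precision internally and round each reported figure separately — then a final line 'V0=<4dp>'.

(0,0): Delta=1.0000 Bond=-168.5984
V0=20.4016

Since d<R<u, set p* = (R−d)/(u−d) = 0.8431; price each node as the discounted p*-expectation of its children.
Terminal values V(1,·): V(1,0)=-55.3600, V(1,1)=41.0300
(0,0): S=189.0000. Δ = (V_up−V_dn)/(S_up−S_dn) = (41.0300−-55.3600)/(255.1500−158.7600) = 1.0000. V = [p*·41.0300 + (1−p*)·-55.3600]/1.27 = 20.4016. B = V − Δ·S = -168.5984.
Check: Δ(0,0)·S0 + B(0,0) = 20.4016 = V0.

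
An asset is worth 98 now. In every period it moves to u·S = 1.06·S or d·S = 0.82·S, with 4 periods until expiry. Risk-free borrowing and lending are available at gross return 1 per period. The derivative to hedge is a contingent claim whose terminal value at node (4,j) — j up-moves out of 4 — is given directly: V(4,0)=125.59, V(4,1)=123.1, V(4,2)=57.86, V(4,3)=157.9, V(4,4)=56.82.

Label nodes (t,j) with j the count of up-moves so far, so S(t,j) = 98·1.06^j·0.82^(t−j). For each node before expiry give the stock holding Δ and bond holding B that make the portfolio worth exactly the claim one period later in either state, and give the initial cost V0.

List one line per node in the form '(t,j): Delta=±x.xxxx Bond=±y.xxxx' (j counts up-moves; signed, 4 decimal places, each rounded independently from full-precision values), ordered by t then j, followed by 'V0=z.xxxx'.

(0,0): Delta=-0.4104 Bond=143.2748
(1,0): Delta=1.6411 Bond=-21.5858
(1,1): Delta=-0.9394 Bond=198.2283
(2,0): Delta=-3.1333 Bond=293.0269
(2,1): Delta=2.8723 Bond=-126.4567
(2,2): Delta=-1.9223 Bond=306.4567
(3,0): Delta=-0.1920 Bond=134.0975
(3,1): Delta=-3.8917 Bond=346.0033
(3,2): Delta=4.6165 Bond=-283.9433
(3,3): Delta=-3.6084 Bond=503.2567
V0=103.0580

Under the risk-neutral measure, an up-move has probability p* = (R−d)/(u−d) = 0.7500 and values discount at R = 1.
Terminal values V(4,·): V(4,0)=125.5900, V(4,1)=123.1000, V(4,2)=57.8600, V(4,3)=157.9000, V(4,4)=56.8200
Node (3,0) S=54.0341: V=(p*·123.1000+(1−p*)·125.5900)/1=123.7225; Δ=(123.1000−125.5900)/(57.2761−44.3079)=-0.1920; B=V−Δ·S=134.0975
Node (3,1) S=69.8489: V=(p*·57.8600+(1−p*)·123.1000)/1=74.1700; Δ=(57.8600−123.1000)/(74.0398−57.2761)=-3.8917; B=V−Δ·S=346.0033
Node (3,2) S=90.2925: V=(p*·157.9000+(1−p*)·57.8600)/1=132.8900; Δ=(157.9000−57.8600)/(95.7100−74.0398)=4.6165; B=V−Δ·S=-283.9433
Node (3,3) S=116.7196: V=(p*·56.8200+(1−p*)·157.9000)/1=82.0900; Δ=(56.8200−157.9000)/(123.7227−95.7100)=-3.6084; B=V−Δ·S=503.2567
Node (2,0) S=65.8952: V=(p*·74.1700+(1−p*)·123.7225)/1=86.5581; Δ=(74.1700−123.7225)/(69.8489−54.0341)=-3.1333; B=V−Δ·S=293.0269
Node (2,1) S=85.1816: V=(p*·132.8900+(1−p*)·74.1700)/1=118.2100; Δ=(132.8900−74.1700)/(90.2925−69.8489)=2.8723; B=V−Δ·S=-126.4567
Node (2,2) S=110.1128: V=(p*·82.0900+(1−p*)·132.8900)/1=94.7900; Δ=(82.0900−132.8900)/(116.7196−90.2925)=-1.9223; B=V−Δ·S=306.4567
Node (1,0) S=80.3600: V=(p*·118.2100+(1−p*)·86.5581)/1=110.2970; Δ=(118.2100−86.5581)/(85.1816−65.8952)=1.6411; B=V−Δ·S=-21.5858
Node (1,1) S=103.8800: V=(p*·94.7900+(1−p*)·118.2100)/1=100.6450; Δ=(94.7900−118.2100)/(110.1128−85.1816)=-0.9394; B=V−Δ·S=198.2283
Node (0,0) S=98.0000: V=(p*·100.6450+(1−p*)·110.2970)/1=103.0580; Δ=(100.6450−110.2970)/(103.8800−80.3600)=-0.4104; B=V−Δ·S=143.2748
Check: Δ(0,0)·S0 + B(0,0) = 103.0580 = V0.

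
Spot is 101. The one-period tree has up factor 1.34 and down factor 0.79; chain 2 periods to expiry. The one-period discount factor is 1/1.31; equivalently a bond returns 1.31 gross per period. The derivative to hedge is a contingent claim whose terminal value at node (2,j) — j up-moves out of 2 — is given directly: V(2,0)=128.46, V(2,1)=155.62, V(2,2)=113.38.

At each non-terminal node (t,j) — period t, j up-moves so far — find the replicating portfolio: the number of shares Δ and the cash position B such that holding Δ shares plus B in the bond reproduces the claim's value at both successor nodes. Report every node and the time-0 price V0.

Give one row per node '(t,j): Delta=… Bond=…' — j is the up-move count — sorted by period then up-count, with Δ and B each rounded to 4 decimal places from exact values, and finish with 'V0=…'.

(0,0): Delta=-0.5284 Bond=122.0053
(1,0): Delta=0.6189 Bond=68.2812
(1,1): Delta=-0.5675 Bond=165.1084
V0=68.6333

Since d<R<u, set p* = (R−d)/(u−d) = 0.9455; price each node as the discounted p*-expectation of its children.
Terminal values V(2,·): V(2,0)=128.4600, V(2,1)=155.6200, V(2,2)=113.3800
Node (1,0) S=79.7900: V=(p*·155.6200+(1−p*)·128.4600)/1.31=117.6630; Δ=(155.6200−128.4600)/(106.9186−63.0341)=0.6189; B=V−Δ·S=68.2812
Node (1,1) S=135.3400: V=(p*·113.3800+(1−p*)·155.6200)/1.31=88.3084; Δ=(113.3800−155.6200)/(181.3556−106.9186)=-0.5675; B=V−Δ·S=165.1084
Node (0,0) S=101.0000: V=(p*·88.3084+(1−p*)·117.6630)/1.31=68.6333; Δ=(88.3084−117.6630)/(135.3400−79.7900)=-0.5284; B=V−Δ·S=122.0053
Check: Δ(0,0)·S0 + B(0,0) = 68.6333 = V0.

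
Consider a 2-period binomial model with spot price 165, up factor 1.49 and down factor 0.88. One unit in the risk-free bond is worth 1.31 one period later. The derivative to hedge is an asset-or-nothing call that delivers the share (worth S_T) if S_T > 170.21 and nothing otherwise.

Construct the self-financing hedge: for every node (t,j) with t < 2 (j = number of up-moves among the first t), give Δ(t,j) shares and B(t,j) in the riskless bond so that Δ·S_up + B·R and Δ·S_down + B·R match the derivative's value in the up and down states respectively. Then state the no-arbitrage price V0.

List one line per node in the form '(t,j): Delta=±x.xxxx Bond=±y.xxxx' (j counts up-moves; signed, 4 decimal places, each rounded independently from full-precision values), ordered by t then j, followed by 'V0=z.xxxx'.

(0,0): Delta=1.2860 Bond=-53.6668
(1,0): Delta=2.4426 Bond=-238.2508
(1,1): Delta=1.0000 Bond=0.0000
V0=158.5168

Risk-neutral probability p* = (R−d)/(u−d) = (1.31−0.88)/(1.49−0.88) = 0.7049.
Terminal payoffs: V(2,0)=0.0000, V(2,1)=216.3480, V(2,2)=366.3165
Node (1,0) S=145.2000: V=(p*·216.3480+(1−p*)·0.0000)/1.31=116.4180; Δ=(216.3480−0.0000)/(216.3480−127.7760)=2.4426; B=V−Δ·S=-238.2508
Node (1,1) S=245.8500: V=(p*·366.3165+(1−p*)·216.3480)/1.31=245.8500; Δ=(366.3165−216.3480)/(366.3165−216.3480)=1.0000; B=V−Δ·S=0.0000
Node (0,0) S=165.0000: V=(p*·245.8500+(1−p*)·116.4180)/1.31=158.5168; Δ=(245.8500−116.4180)/(245.8500−145.2000)=1.2860; B=V−Δ·S=-53.6668
The time-0 hedge costs 158.5168, which is the no-arbitrage price.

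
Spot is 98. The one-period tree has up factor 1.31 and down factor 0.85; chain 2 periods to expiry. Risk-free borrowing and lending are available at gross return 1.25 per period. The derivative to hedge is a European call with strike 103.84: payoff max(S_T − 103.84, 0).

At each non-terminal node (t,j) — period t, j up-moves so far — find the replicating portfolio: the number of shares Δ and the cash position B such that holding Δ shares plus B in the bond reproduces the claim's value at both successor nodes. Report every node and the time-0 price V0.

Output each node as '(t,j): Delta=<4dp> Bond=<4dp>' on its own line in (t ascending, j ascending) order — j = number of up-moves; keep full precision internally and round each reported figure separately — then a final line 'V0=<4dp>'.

(0,0): Delta=0.9235 Bond=-58.6041
(1,0): Delta=0.1379 Bond=-7.8097
(1,1): Delta=1.0000 Bond=-83.0720
V0=31.9021

Since d<R<u, set p* = (R−d)/(u−d) = 0.8696; price each node as the discounted p*-expectation of its children.
At expiry t=2: V(2,0)=0.0000, V(2,1)=5.2830, V(2,2)=64.3378
(1,0): S=83.3000. Δ = (V_up−V_dn)/(S_up−S_dn) = (5.2830−0.0000)/(109.1230−70.8050) = 0.1379. V = [p*·5.2830 + (1−p*)·0.0000]/1.25 = 3.6751. B = V − Δ·S = -7.8097.
(1,1): S=128.3800. Δ = (V_up−V_dn)/(S_up−S_dn) = (64.3378−5.2830)/(168.1778−109.1230) = 1.0000. V = [p*·64.3378 + (1−p*)·5.2830]/1.25 = 45.3080. B = V − Δ·S = -83.0720.
(0,0): S=98.0000. Δ = (V_up−V_dn)/(S_up−S_dn) = (45.3080−3.6751)/(128.3800−83.3000) = 0.9235. V = [p*·45.3080 + (1−p*)·3.6751]/1.25 = 31.9021. B = V − Δ·S = -58.6041.
Self-financing check: at every node Δ·S+B equals the discounted successor values.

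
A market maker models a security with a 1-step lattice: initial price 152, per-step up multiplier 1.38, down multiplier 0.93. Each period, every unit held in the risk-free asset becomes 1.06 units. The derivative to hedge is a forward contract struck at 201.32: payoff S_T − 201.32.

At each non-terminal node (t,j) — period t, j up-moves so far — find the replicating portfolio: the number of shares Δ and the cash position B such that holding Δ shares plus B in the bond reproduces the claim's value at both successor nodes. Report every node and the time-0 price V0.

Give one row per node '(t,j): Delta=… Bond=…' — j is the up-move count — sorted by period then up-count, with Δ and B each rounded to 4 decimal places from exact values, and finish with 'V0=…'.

(0,0): Delta=1.0000 Bond=-189.9245
V0=-37.9245

Since d<R<u, set p* = (R−d)/(u−d) = 0.2889; price each node as the discounted p*-expectation of its children.
Terminal payoffs: V(1,0)=-59.9600, V(1,1)=8.4400
(0,0): S=152.0000. Δ = (V_up−V_dn)/(S_up−S_dn) = (8.4400−-59.9600)/(209.7600−141.3600) = 1.0000. V = [p*·8.4400 + (1−p*)·-59.9600]/1.06 = -37.9245. B = V − Δ·S = -189.9245.
Check: Δ(0,0)·S0 + B(0,0) = -37.9245 = V0.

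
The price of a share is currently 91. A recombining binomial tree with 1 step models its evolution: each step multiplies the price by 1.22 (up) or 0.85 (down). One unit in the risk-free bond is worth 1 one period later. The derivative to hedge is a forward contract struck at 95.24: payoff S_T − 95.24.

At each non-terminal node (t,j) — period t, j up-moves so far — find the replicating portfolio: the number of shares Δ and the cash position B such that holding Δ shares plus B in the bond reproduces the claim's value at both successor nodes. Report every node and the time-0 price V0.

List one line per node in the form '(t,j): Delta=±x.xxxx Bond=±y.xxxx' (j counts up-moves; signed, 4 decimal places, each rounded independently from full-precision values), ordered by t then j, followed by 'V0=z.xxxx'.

Risk-neutral probability p* = (R−d)/(u−d) = (1−0.85)/(1.22−0.85) = 0.4054.
Terminal values V(1,·): V(1,0)=-17.8900, V(1,1)=15.7800
Node (0,0) S=91.0000: V=(p*·15.7800+(1−p*)·-17.8900)/1=-4.2400; Δ=(15.7800−-17.8900)/(111.0200−77.3500)=1.0000; B=V−Δ·S=-95.2400
The time-0 hedge costs -4.2400, which is the no-arbitrage price.

(0,0): Delta=1.0000 Bond=-95.2400
V0=-4.2400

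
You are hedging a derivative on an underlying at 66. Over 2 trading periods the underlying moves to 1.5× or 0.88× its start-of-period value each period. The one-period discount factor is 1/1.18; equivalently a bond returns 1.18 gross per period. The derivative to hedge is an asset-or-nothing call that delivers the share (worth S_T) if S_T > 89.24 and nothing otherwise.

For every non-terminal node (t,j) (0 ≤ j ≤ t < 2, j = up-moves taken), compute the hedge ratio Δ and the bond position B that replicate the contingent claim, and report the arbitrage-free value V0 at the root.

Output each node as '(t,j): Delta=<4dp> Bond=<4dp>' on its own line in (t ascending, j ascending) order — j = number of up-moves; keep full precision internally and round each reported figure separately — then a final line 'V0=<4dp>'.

(0,0): Delta=1.4881 Bond=-73.2458
(1,0): Delta=0.0000 Bond=0.0000
(1,1): Delta=2.4194 Bond=-178.6222
V0=24.9702

Risk-neutral probability p* = (R−d)/(u−d) = (1.18−0.88)/(1.5−0.88) = 0.4839.
Payoff layer (t=2): V(2,0)=0.0000, V(2,1)=0.0000, V(2,2)=148.5000
  t=1,j=0: stock 58.0800 → up 87.1200 (V=0.0000), down 51.1104 (V=0.0000). Price 0.0000; hedge Δ=0.0000, bond B=0.0000.
  t=1,j=1: stock 99.0000 → up 148.5000 (V=148.5000), down 87.1200 (V=0.0000). Price 60.8939; hedge Δ=2.4194, bond B=-178.6222.
  t=0,j=0: stock 66.0000 → up 99.0000 (V=60.8939), down 58.0800 (V=0.0000). Price 24.9702; hedge Δ=1.4881, bond B=-73.2458.
Self-financing check: at every node Δ·S+B equals the discounted successor values.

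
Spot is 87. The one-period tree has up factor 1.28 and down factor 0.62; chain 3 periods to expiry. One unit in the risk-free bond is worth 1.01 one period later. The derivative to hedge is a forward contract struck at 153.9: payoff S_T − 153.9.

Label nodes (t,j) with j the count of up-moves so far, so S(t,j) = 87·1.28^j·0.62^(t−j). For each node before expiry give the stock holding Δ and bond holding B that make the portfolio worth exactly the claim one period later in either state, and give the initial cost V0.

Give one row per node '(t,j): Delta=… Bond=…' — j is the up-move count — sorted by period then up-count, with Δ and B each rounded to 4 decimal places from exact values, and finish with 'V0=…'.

(0,0): Delta=1.0000 Bond=-149.3738
(1,0): Delta=1.0000 Bond=-150.8676
(1,1): Delta=1.0000 Bond=-150.8676
(2,0): Delta=1.0000 Bond=-152.3762
(2,1): Delta=1.0000 Bond=-152.3762
(2,2): Delta=1.0000 Bond=-152.3762
V0=-62.3738

The replicating-portfolio and risk-neutral prices coincide; use p* = (1.01−0.62)/(1.28−0.62) = 0.5909 for the latter.
Terminal values V(3,·): V(3,0)=-133.1655, V(3,1)=-111.0932, V(3,2)=-65.5247, V(3,3)=28.5522
  t=2,j=0: stock 33.4428 → up 42.8068 (V=-111.0932), down 20.7345 (V=-133.1655). Price -118.9334; hedge Δ=1.0000, bond B=-152.3762.
  t=2,j=1: stock 69.0432 → up 88.3753 (V=-65.5247), down 42.8068 (V=-111.0932). Price -83.3330; hedge Δ=1.0000, bond B=-152.3762.
  t=2,j=2: stock 142.5408 → up 182.4522 (V=28.5522), down 88.3753 (V=-65.5247). Price -9.8354; hedge Δ=1.0000, bond B=-152.3762.
  t=1,j=0: stock 53.9400 → up 69.0432 (V=-83.3330), down 33.4428 (V=-118.9334). Price -96.9276; hedge Δ=1.0000, bond B=-150.8676.
  t=1,j=1: stock 111.3600 → up 142.5408 (V=-9.8354), down 69.0432 (V=-83.3330). Price -39.5076; hedge Δ=1.0000, bond B=-150.8676.
  t=0,j=0: stock 87.0000 → up 111.3600 (V=-39.5076), down 53.9400 (V=-96.9276). Price -62.3738; hedge Δ=1.0000, bond B=-149.3738.
Each (Δ,B) replicates both successor values, so the strategy is self-financing and V0 is arbitrage-free.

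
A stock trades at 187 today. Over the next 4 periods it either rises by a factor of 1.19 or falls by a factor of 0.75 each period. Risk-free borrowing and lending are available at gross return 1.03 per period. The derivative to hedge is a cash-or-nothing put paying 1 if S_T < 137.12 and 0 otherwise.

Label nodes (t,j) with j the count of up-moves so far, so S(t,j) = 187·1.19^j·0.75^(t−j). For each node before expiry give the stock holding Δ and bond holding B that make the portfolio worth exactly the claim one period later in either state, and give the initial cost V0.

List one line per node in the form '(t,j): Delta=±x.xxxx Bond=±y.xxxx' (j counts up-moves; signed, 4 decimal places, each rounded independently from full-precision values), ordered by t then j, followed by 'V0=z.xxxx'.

Under the risk-neutral measure, an up-move has probability p* = (R−d)/(u−d) = 0.6364 and values discount at R = 1.03.
Terminal payoffs: V(4,0)=1.0000, V(4,1)=1.0000, V(4,2)=0.0000, V(4,3)=0.0000, V(4,4)=0.0000
Node (3,0) S=78.8906: V=(p*·1.0000+(1−p*)·1.0000)/1.03=0.9709; Δ=(1.0000−1.0000)/(93.8798−59.1680)=0.0000; B=V−Δ·S=0.9709
Node (3,1) S=125.1731: V=(p*·0.0000+(1−p*)·1.0000)/1.03=0.3530; Δ=(0.0000−1.0000)/(148.9560−93.8798)=-0.0182; B=V−Δ·S=2.6258
Node (3,2) S=198.6080: V=(p*·0.0000+(1−p*)·0.0000)/1.03=0.0000; Δ=(0.0000−0.0000)/(236.3435−148.9560)=0.0000; B=V−Δ·S=0.0000
Node (3,3) S=315.1247: V=(p*·0.0000+(1−p*)·0.0000)/1.03=0.0000; Δ=(0.0000−0.0000)/(374.9984−236.3435)=0.0000; B=V−Δ·S=0.0000
Node (2,0) S=105.1875: V=(p*·0.3530+(1−p*)·0.9709)/1.03=0.5609; Δ=(0.3530−0.9709)/(125.1731−78.8906)=-0.0133; B=V−Δ·S=1.9650
Node (2,1) S=166.8975: V=(p*·0.0000+(1−p*)·0.3530)/1.03=0.1246; Δ=(0.0000−0.3530)/(198.6080−125.1731)=-0.0048; B=V−Δ·S=0.9270
Node (2,2) S=264.8107: V=(p*·0.0000+(1−p*)·0.0000)/1.03=0.0000; Δ=(0.0000−0.0000)/(315.1247−198.6080)=0.0000; B=V−Δ·S=0.0000
Node (1,0) S=140.2500: V=(p*·0.1246+(1−p*)·0.5609)/1.03=0.2750; Δ=(0.1246−0.5609)/(166.8975−105.1875)=-0.0071; B=V−Δ·S=1.2665
Node (1,1) S=222.5300: V=(p*·0.0000+(1−p*)·0.1246)/1.03=0.0440; Δ=(0.0000−0.1246)/(264.8107−166.8975)=-0.0013; B=V−Δ·S=0.3273
Node (0,0) S=187.0000: V=(p*·0.0440+(1−p*)·0.2750)/1.03=0.1243; Δ=(0.0440−0.2750)/(222.5300−140.2500)=-0.0028; B=V−Δ·S=0.6493
Self-financing check: at every node Δ·S+B equals the discounted successor values.

(0,0): Delta=-0.0028 Bond=0.6493
(1,0): Delta=-0.0071 Bond=1.2665
(1,1): Delta=-0.0013 Bond=0.3273
(2,0): Delta=-0.0133 Bond=1.9650
(2,1): Delta=-0.0048 Bond=0.9270
(2,2): Delta=0.0000 Bond=0.0000
(3,0): Delta=0.0000 Bond=0.9709
(3,1): Delta=-0.0182 Bond=2.6258
(3,2): Delta=0.0000 Bond=0.0000
(3,3): Delta=0.0000 Bond=0.0000
V0=0.1243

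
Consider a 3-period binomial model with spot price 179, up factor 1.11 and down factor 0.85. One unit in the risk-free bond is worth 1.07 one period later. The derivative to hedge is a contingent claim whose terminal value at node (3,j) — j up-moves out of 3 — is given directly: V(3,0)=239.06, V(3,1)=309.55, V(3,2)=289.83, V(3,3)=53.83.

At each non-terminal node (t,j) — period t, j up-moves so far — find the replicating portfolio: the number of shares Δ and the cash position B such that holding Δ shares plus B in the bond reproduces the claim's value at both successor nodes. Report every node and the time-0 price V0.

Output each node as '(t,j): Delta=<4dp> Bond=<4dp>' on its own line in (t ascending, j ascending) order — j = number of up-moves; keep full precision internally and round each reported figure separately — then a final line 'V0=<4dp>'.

No-arbitrage ⇒ martingale measure with p* = (R−d)/(u−d) = 0.8462.
At expiry t=3: V(3,0)=239.0600, V(3,1)=309.5500, V(3,2)=289.8300, V(3,3)=53.8300
(2,0): S=129.3275. Δ = (V_up−V_dn)/(S_up−S_dn) = (309.5500−239.0600)/(143.5535−109.9284) = 2.0963. V = [p*·309.5500 + (1−p*)·239.0600]/1.07 = 279.1639. B = V − Δ·S = 8.0485.
(2,1): S=168.8865. Δ = (V_up−V_dn)/(S_up−S_dn) = (289.8300−309.5500)/(187.4640−143.5535) = -0.4491. V = [p*·289.8300 + (1−p*)·309.5500]/1.07 = 273.7045. B = V − Δ·S = 349.5507.
(2,2): S=220.5459. Δ = (V_up−V_dn)/(S_up−S_dn) = (53.8300−289.8300)/(244.8059−187.4640) = -4.1157. V = [p*·53.8300 + (1−p*)·289.8300]/1.07 = 84.2408. B = V − Δ·S = 991.9331.
(1,0): S=152.1500. Δ = (V_up−V_dn)/(S_up−S_dn) = (273.7045−279.1639)/(168.8865−129.3275) = -0.1380. V = [p*·273.7045 + (1−p*)·279.1639]/1.07 = 256.5836. B = V − Δ·S = 277.5812.
(1,1): S=198.6900. Δ = (V_up−V_dn)/(S_up−S_dn) = (84.2408−273.7045)/(220.5459−168.8865) = -3.6676. V = [p*·84.2408 + (1−p*)·273.7045]/1.07 = 105.9711. B = V − Δ·S = 834.6776.
(0,0): S=179.0000. Δ = (V_up−V_dn)/(S_up−S_dn) = (105.9711−256.5836)/(198.6900−152.1500) = -3.2362. V = [p*·105.9711 + (1−p*)·256.5836]/1.07 = 120.6937. B = V − Δ·S = 699.9724.
The time-0 hedge costs 120.6937, which is the no-arbitrage price.

(0,0): Delta=-3.2362 Bond=699.9724
(1,0): Delta=-0.1380 Bond=277.5812
(1,1): Delta=-3.6676 Bond=834.6776
(2,0): Delta=2.0963 Bond=8.0485
(2,1): Delta=-0.4491 Bond=349.5507
(2,2): Delta=-4.1157 Bond=991.9331
V0=120.6937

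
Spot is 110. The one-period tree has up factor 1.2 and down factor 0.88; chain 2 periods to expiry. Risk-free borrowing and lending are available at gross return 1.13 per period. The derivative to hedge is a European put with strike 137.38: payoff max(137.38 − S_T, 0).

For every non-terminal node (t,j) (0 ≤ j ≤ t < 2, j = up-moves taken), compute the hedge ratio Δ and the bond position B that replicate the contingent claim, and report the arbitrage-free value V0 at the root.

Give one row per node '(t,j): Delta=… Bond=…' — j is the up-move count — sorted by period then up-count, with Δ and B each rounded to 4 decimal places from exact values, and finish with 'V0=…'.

Since d<R<u, set p* = (R−d)/(u−d) = 0.7812; price each node as the discounted p*-expectation of its children.
At expiry t=2: V(2,0)=52.1960, V(2,1)=21.2200, V(2,2)=0.0000
(1,0): S=96.8000. Δ = (V_up−V_dn)/(S_up−S_dn) = (21.2200−52.1960)/(116.1600−85.1840) = -1.0000. V = [p*·21.2200 + (1−p*)·52.1960]/1.13 = 24.7752. B = V − Δ·S = 121.5752.
(1,1): S=132.0000. Δ = (V_up−V_dn)/(S_up−S_dn) = (0.0000−21.2200)/(158.4000−116.1600) = -0.5024. V = [p*·0.0000 + (1−p*)·21.2200]/1.13 = 4.1079. B = V − Δ·S = 70.4204.
(0,0): S=110.0000. Δ = (V_up−V_dn)/(S_up−S_dn) = (4.1079−24.7752)/(132.0000−96.8000) = -0.5871. V = [p*·4.1079 + (1−p*)·24.7752]/1.13 = 7.6361. B = V − Δ·S = 72.2217.
The time-0 hedge costs 7.6361, which is the no-arbitrage price.

(0,0): Delta=-0.5871 Bond=72.2217
(1,0): Delta=-1.0000 Bond=121.5752
(1,1): Delta=-0.5024 Bond=70.4204
V0=7.6361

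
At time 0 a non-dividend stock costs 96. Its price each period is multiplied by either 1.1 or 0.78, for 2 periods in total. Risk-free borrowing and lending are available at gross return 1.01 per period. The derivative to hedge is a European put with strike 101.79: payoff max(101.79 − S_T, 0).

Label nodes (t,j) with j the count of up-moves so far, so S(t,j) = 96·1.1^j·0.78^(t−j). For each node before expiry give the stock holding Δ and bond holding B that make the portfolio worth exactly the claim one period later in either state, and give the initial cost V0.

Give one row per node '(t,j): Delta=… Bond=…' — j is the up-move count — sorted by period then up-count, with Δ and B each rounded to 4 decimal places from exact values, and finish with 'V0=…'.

(0,0): Delta=-0.6671 Bond=75.1048
(1,0): Delta=-1.0000 Bond=100.7822
(1,1): Delta=-0.5748 Bond=66.1021
V0=11.0616

Risk-neutral probability p* = (R−d)/(u−d) = (1.01−0.78)/(1.1−0.78) = 0.7187.
Payoff layer (t=2): V(2,0)=43.3836, V(2,1)=19.4220, V(2,2)=0.0000
(1,0): S=74.8800. Δ = (V_up−V_dn)/(S_up−S_dn) = (19.4220−43.3836)/(82.3680−58.4064) = -1.0000. V = [p*·19.4220 + (1−p*)·43.3836]/1.01 = 25.9022. B = V − Δ·S = 100.7822.
(1,1): S=105.6000. Δ = (V_up−V_dn)/(S_up−S_dn) = (0.0000−19.4220)/(116.1600−82.3680) = -0.5748. V = [p*·0.0000 + (1−p*)·19.4220]/1.01 = 5.4084. B = V − Δ·S = 66.1021.
(0,0): S=96.0000. Δ = (V_up−V_dn)/(S_up−S_dn) = (5.4084−25.9022)/(105.6000−74.8800) = -0.6671. V = [p*·5.4084 + (1−p*)·25.9022]/1.01 = 11.0616. B = V − Δ·S = 75.1048.
The time-0 hedge costs 11.0616, which is the no-arbitrage price.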